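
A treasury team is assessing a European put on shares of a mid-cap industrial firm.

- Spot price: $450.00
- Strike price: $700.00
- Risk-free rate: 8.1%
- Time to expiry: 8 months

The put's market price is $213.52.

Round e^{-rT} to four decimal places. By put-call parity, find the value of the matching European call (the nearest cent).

e^(−rT) = e^(−0.081·0.6667) = 0.9474
Put-call parity: C − P = S − K·e^(−rT) = 450 − 700·0.9474 = 450 − 663.1800 = -213.1800
C = P + (C − P) = 213.52 + (-213.1800) = 0.3400

$0.34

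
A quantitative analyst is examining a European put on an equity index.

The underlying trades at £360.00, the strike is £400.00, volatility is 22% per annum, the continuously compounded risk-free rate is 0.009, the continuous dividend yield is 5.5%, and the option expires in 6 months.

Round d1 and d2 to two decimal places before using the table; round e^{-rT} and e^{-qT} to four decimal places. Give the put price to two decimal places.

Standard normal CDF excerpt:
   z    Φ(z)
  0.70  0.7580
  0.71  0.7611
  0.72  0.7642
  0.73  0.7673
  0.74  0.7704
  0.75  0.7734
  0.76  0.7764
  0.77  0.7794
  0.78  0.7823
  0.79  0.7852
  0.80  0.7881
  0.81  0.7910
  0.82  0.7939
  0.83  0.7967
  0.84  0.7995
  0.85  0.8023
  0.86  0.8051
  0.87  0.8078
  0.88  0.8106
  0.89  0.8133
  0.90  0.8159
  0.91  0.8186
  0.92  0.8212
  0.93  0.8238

σ√T = 0.22·√0.5 = 0.1556
ln(S/K) + (r − q + σ²/2)T = ln(360/400) + (0.009 − 0.055 + 0.22²/2)·0.5 = -0.1054 − 0.0109 = -0.1163
d₁ = -0.1163 / 0.1556 = -0.7474 ≈ -0.75
d₂ = d₁ − σ√T = -0.7474 − 0.1556 = -0.9029 ≈ -0.90
exp(−qT) = exp(−0.055·0.5) = 0.9729;  exp(−rT) = exp(−0.009·0.5) = 0.9955
N(−d₂) = N(0.90) = 0.8159;  N(−d₁) = N(0.75) = 0.7734
P = 400·0.9955·0.8159 − 360·0.9729·0.7734 = 324.8914 − 270.8787 = 54.0127

£54.01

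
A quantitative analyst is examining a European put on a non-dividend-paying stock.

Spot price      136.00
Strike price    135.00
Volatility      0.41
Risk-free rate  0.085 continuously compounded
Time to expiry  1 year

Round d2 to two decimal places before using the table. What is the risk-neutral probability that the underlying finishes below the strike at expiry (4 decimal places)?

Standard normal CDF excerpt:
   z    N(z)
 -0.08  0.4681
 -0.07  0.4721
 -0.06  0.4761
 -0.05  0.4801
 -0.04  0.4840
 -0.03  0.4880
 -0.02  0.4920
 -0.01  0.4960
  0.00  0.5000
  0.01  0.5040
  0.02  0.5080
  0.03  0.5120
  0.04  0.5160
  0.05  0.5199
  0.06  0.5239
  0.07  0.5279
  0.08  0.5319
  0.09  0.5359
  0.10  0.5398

0.4920

σ√T = 0.41·√1 = 0.4100
d₁ = [ln(136/135) + (0.085 + 0.41²/2)·1] / 0.4100 = [0.0074 + 0.1690] / 0.4100 = 0.4303 which rounds to 0.43
d₂ = d₁ − σ√T = 0.4303 − 0.4100 = 0.0203 which rounds to 0.02
Pr(exercise) under Q = N(−d₂) = N(-0.02) = 0.4920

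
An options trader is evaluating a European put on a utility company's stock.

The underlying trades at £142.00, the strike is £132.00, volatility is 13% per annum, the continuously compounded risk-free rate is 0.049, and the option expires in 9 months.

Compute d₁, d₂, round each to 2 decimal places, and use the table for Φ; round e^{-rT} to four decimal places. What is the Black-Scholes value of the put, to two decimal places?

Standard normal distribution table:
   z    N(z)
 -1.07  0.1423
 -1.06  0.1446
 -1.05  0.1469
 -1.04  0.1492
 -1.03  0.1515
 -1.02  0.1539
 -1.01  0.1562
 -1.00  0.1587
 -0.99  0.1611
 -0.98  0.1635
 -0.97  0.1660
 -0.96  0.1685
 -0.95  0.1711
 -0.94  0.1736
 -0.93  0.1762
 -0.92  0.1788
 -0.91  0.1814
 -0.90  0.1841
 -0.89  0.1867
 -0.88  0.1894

£1.24

T = 0.75;  σ√T = 0.1126
d₁ = [ln(142/132) + (0.049 + 0.13²/2)·0.75] / 0.1126 = [0.0730 + 0.0431] / 0.1126 = 1.0313 ⇒ 1.03
d₂ = d₁ − σ√T = 1.0313 − 0.1126 = 0.9188 ⇒ 0.92
exp(−rT) = exp(−0.049·0.75) = 0.9639
P = 132·0.9639·N(-0.92) − 142·N(-1.03) = 132·0.9639·0.1788 − 142·0.1515 = 22.7496 − 21.5130 = 1.2366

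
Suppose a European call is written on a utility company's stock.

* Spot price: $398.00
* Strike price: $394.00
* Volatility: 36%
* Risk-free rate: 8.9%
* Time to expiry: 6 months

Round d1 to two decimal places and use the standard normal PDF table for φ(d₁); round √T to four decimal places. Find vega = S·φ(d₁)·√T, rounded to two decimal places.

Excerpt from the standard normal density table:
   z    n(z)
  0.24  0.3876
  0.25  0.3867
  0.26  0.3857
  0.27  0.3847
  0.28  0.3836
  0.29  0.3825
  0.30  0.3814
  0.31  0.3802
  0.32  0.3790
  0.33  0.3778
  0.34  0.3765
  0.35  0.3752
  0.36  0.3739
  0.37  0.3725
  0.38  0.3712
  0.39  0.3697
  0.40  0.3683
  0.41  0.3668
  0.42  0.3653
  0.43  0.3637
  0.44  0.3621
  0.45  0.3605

σ√T = 0.36·√0.5 = 0.2546
d₁ = [ln(398/394) + (0.089 + ½·0.36²)·0.5] / (σ√T) = (0.0101 + 0.0769) / 0.2546 = 0.3418 which rounds to 0.34
√T = √0.5 = 0.7071
φ(d₁) = φ(0.34) = 0.3765
vega = S·φ(d₁)·√T = 398·0.3765·0.7071 = 105.9568

105.96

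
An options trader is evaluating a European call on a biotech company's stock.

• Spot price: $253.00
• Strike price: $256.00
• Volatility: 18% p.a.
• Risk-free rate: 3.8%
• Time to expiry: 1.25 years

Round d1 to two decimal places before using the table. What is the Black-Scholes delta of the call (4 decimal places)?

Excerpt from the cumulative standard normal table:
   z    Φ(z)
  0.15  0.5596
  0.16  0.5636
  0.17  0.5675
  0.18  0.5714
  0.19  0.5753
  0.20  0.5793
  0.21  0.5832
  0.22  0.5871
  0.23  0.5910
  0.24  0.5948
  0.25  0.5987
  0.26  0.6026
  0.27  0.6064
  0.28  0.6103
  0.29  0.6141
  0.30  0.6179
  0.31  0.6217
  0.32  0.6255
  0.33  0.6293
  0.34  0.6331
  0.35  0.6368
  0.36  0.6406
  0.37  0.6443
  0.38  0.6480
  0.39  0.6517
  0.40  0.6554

0.6103

σ√T = 0.18 × 1.1180 = 0.2012
ln(S/K) + (r + σ²/2)T = ln(253/256) + (0.038 + 0.18²/2)·1.25 = -0.0118 + 0.0678 = 0.0560
d₁ = 0.0560 / 0.2012 = 0.2781 which rounds to 0.28
N(d₁) = N(0.28) = 0.6103
Δ_call = N(d₁) = 0.6103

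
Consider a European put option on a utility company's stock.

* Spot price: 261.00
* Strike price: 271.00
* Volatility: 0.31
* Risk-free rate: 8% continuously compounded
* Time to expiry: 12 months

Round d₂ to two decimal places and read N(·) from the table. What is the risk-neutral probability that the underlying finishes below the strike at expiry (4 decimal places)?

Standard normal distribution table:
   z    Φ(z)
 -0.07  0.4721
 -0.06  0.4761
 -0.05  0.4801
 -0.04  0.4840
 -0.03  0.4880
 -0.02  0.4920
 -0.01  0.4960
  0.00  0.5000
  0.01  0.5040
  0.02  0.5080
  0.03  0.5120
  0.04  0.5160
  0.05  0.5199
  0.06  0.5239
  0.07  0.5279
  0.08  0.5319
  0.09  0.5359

0.5080

σ√T = 0.31 × 1.0000 = 0.3100
d₁ = [ln(261/271) + (0.08 + 0.31²/2)·1] / 0.3100 = [-0.0376 + 0.1280] / 0.3100 = 0.2918 ⇒ 0.29
d₂ = d₁ − σ√T = 0.2918 − 0.3100 = -0.0182 ⇒ -0.02
Risk-neutral Pr[S_T < K] = N(−d₂) = N(0.02) = 0.5080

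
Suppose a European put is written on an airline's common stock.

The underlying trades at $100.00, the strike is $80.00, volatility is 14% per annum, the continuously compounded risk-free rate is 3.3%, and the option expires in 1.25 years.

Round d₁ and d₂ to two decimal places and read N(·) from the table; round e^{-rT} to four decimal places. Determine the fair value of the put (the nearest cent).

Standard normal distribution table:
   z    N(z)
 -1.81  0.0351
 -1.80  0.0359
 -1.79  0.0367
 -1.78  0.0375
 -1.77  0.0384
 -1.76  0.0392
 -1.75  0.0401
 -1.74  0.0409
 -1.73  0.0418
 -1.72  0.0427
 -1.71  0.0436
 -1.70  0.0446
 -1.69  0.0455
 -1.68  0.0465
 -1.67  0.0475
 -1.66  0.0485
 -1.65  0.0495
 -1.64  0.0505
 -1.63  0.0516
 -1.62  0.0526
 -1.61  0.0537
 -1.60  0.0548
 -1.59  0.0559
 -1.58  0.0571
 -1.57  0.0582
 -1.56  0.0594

σ√T = 0.14·√1.25 = 0.1565
ln(S/K) + (r + σ²/2)T = ln(100/80) + (0.033 + 0.14²/2)·1.25 = 0.2231 + 0.0535 = 0.2766
d₁ = 0.2766 / 0.1565 = 1.7674 → 1.77
d₂ = d₁ − σ√T = 1.7674 − 0.1565 = 1.6109 → 1.61
e^(−rT) = e^(−0.033·1.25) = 0.9596
P = 80·0.9596·N(-1.61) − 100·N(-1.77) = 80·0.9596·0.0537 − 100·0.0384 = 4.1224 − 3.8400 = 0.2824

$0.28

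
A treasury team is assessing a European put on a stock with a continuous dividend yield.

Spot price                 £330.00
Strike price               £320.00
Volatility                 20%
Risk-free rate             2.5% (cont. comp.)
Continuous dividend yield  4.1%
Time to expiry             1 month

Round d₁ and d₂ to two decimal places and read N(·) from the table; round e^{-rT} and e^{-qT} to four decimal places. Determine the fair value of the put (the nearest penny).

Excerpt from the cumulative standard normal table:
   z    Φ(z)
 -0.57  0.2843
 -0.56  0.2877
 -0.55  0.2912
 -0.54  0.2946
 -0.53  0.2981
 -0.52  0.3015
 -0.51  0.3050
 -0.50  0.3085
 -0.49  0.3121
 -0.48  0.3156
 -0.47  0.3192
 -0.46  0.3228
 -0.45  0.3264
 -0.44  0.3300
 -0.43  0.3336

σ√T = 0.2 × 0.2887 = 0.0577
d₁ = [ln(330/320) + (0.025 − 0.041 + 0.2²/2)·0.08333] / 0.0577 = [0.0308 + 0.0003] / 0.0577 = 0.5388 which rounds to 0.54
d₂ = d₁ − σ√T = 0.5388 − 0.0577 = 0.4810 which rounds to 0.48
e^(−qT) = e^(−0.041·0.08333) = 0.9966;  e^(−rT) = e^(−0.025·0.08333) = 0.9979
N(−d₂) = N(-0.48) = 0.3156;  N(−d₁) = N(-0.54) = 0.2946
P = 320·0.9979·0.3156 − 330·0.9966·0.2946 = 100.7799 − 96.8875 = 3.8925

£3.89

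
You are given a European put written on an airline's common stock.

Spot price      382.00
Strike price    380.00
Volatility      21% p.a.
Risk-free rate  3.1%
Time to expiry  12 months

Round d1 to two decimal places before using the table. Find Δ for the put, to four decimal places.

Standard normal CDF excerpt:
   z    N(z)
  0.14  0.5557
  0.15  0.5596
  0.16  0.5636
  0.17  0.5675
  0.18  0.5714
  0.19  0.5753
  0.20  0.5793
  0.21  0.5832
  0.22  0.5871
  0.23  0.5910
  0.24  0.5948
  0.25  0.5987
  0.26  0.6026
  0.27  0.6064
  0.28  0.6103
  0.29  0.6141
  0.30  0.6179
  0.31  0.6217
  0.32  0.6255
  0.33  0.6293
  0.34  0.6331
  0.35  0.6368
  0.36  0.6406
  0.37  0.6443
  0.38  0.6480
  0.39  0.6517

-0.3897

σ√T = 0.21 × 1.0000 = 0.2100
ln(S/K) + (r + σ²/2)T = ln(382/380) + (0.031 + 0.21²/2)·1 = 0.0052 + 0.0530 = 0.0583
d₁ = 0.0583 / 0.2100 = 0.2776 ≈ 0.28
N(d₁) = N(0.28) = 0.6103
Δ_put = N(d₁) − 1 = 0.6103 − 1 = -0.3897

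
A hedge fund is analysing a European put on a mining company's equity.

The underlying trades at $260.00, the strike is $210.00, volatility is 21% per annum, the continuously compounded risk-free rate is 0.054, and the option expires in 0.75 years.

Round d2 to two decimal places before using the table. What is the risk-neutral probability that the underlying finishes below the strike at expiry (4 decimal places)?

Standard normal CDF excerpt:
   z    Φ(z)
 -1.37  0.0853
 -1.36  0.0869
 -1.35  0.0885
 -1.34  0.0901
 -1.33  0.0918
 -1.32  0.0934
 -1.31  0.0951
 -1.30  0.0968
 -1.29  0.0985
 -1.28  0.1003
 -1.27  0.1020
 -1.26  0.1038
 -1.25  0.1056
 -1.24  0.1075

T = 0.75;  σ√T = 0.1819
d₁ = [ln(260/210) + (0.054 + 0.21²/2)·0.75] / 0.1819 = [0.2136 + 0.0570] / 0.1819 = 1.4880 ≈ 1.49
d₂ = d₁ − σ√T = 1.4880 − 0.1819 = 1.3061 ≈ 1.31
Pr(exercise) under Q = N(−d₂) = N(-1.31) = 0.0951

0.0951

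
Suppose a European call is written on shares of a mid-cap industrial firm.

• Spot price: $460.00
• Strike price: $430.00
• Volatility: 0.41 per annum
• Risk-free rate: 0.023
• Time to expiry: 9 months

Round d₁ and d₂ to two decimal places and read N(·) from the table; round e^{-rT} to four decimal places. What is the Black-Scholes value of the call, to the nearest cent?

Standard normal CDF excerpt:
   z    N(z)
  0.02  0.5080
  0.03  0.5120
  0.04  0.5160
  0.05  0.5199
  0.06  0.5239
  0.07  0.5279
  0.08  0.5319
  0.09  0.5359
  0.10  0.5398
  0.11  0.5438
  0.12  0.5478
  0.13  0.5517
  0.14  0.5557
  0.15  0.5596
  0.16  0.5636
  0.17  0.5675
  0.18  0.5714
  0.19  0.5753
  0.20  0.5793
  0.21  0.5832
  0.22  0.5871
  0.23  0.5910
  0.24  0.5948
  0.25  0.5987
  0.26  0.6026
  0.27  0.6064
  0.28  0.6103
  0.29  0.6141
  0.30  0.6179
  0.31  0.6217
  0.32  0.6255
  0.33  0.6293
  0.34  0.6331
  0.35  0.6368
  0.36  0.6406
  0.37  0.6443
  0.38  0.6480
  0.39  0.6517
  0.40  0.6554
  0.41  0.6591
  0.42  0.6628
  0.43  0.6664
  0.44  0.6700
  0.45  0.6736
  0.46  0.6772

$83.46

T = 0.75;  σ√T = 0.3551
d₁ = [ln(460/430) + (0.023 + ½·0.41²)·0.75] / (σ√T) = (0.0674 + 0.0803) / 0.3551 = 0.4161 which rounds to 0.42
d₂ = 0.4161 − 0.3551 = 0.0610 which rounds to 0.06
e^(−rT) = e^(−0.023·0.75) = 0.9829
C = 460·N(0.42) − 430·0.9829·N(0.06) = 460·0.6628 − 430·0.9829·0.5239 = 304.8880 − 221.4248 = 83.4632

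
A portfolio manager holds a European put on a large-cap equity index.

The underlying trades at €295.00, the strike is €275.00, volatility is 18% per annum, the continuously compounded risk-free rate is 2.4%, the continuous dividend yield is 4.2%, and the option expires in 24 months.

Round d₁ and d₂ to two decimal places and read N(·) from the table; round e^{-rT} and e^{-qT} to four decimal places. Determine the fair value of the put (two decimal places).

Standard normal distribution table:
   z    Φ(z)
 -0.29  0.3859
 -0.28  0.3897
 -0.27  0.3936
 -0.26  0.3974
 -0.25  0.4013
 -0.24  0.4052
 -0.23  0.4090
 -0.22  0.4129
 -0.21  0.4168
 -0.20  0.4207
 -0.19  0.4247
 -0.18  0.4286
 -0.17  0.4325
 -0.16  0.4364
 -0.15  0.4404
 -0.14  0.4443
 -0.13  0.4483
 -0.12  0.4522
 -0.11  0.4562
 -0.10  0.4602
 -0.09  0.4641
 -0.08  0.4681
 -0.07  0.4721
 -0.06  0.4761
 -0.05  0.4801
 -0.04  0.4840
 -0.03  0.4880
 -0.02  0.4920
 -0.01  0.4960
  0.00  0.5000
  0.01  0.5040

€22.22

σ√T = 0.18 × 1.4142 = 0.2546
ln(S/K) + (r − q + σ²/2)T = ln(295/275) + (0.024 − 0.042 + 0.18²/2)·2 = 0.0702 − 0.0036 = 0.0666
d₁ = 0.0666 / 0.2546 = 0.2616 ⇒ 0.26
d₂ = d₁ − σ√T = 0.2616 − 0.2546 = 0.0071 ⇒ 0.01
e^(−qT) = e^(−0.042·2) = 0.9194;  e^(−rT) = e^(−0.024·2) = 0.9531
N(−d₂) = N(-0.01) = 0.4960;  N(−d₁) = N(-0.26) = 0.3974
P = 275·0.9531·0.4960 − 295·0.9194·0.3974 = 130.0028 − 107.7840 = 22.2188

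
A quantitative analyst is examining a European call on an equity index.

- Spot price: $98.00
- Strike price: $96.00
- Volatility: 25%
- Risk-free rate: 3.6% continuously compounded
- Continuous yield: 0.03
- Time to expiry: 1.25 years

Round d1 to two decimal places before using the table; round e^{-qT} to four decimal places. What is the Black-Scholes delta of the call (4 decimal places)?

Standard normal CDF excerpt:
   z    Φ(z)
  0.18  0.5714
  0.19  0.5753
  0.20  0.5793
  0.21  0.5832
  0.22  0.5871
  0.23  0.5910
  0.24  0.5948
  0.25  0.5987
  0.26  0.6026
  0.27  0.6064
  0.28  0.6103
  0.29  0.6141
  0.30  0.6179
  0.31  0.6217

σ√T = 0.25·√1.25 = 0.2795
ln(S/K) + (r − q + σ²/2)T = ln(98/96) + (0.036 − 0.03 + 0.25²/2)·1.25 = 0.0206 + 0.0466 = 0.0672
d₁ = 0.0672 / 0.2795 = 0.2404 → 0.24
N(d₁) = N(0.24) = 0.5948
Δ_call = e^(−qT)·N(d₁) = 0.9632·0.5948 = 0.5729

0.5729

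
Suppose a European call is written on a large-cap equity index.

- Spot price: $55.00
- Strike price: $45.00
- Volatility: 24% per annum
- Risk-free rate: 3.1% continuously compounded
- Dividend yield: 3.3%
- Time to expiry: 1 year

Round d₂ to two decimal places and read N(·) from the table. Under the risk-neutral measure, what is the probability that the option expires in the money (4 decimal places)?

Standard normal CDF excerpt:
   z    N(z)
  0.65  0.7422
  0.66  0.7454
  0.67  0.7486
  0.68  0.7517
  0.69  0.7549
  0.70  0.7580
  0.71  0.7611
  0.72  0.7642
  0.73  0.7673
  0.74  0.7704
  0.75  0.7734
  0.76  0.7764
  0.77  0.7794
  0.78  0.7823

0.7611

T = 1;  σ√T = 0.2400
ln(S/K) + (r − q + σ²/2)T = ln(55/45) + (0.031 − 0.033 + 0.24²/2)·1 = 0.2007 + 0.0268 = 0.2275
d₁ = 0.2275 / 0.2400 = 0.9478 ≈ 0.95
d₂ = d₁ − σ√T = 0.9478 − 0.2400 = 0.7078 ≈ 0.71
Pr(exercise) under Q = N(d₂) = 0.7611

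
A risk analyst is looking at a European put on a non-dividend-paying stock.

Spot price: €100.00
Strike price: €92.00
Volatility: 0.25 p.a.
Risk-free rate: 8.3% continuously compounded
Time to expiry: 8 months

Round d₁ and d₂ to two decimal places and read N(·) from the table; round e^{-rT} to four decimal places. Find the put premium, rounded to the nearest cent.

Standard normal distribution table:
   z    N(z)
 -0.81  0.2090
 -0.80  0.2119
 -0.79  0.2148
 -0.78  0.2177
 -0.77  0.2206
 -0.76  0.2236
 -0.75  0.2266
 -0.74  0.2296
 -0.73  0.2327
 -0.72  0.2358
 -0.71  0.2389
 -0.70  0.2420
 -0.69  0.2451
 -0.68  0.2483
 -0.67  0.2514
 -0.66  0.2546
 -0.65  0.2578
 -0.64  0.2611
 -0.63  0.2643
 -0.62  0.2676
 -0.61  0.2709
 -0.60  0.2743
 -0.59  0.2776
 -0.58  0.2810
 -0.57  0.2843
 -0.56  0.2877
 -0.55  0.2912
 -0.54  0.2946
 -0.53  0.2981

€2.69

σ√T = 0.25 × 0.8165 = 0.2041
d₁ = [ln(100/92) + (0.083 + ½·0.25²)·0.6667] / (σ√T) = (0.0834 + 0.0762) / 0.2041 = 0.7816 ≈ 0.78
d₂ = 0.7816 − 0.2041 = 0.5775 ≈ 0.58
e^(−rT) = e^(−0.083·0.6667) = 0.9462
N(−d₂) = N(-0.58) = 0.2810;  N(−d₁) = N(-0.78) = 0.2177
P = 92·0.9462·0.2810 − 100·0.2177 = 24.4612 − 21.7700 = 2.6912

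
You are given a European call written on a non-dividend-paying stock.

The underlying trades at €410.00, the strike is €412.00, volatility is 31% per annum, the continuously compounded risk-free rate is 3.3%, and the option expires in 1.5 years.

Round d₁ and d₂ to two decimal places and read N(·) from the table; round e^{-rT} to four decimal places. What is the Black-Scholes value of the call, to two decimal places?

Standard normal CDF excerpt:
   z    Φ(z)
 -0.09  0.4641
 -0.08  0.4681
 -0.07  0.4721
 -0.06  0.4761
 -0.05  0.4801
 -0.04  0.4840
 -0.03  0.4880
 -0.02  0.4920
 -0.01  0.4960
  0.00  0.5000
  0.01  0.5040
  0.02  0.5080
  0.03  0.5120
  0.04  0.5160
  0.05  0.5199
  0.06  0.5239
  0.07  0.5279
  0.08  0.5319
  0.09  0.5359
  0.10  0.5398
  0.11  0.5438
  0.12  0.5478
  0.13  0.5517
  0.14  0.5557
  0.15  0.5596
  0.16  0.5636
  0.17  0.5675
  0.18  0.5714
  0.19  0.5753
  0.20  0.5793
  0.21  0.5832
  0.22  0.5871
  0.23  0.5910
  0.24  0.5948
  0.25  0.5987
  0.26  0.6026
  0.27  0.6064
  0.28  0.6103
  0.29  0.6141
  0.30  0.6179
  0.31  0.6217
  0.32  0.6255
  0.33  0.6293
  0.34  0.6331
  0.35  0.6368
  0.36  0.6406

σ√T = 0.31 × 1.2247 = 0.3797
d₁ = [ln(410/412) + (0.033 + ½·0.31²)·1.5] / (σ√T) = (-0.0049 + 0.1216) / 0.3797 = 0.3074 ⇒ 0.31
d₂ = 0.3074 − 0.3797 = -0.0723 ⇒ -0.07
exp(−rT) = exp(−0.033·1.5) = 0.9517
N(d₁) = N(0.31) = 0.6217;  N(d₂) = N(-0.07) = 0.4721
C = 410·0.6217 − 412·0.9517·0.4721 = 254.8970 − 185.1106 = 69.7864

€69.79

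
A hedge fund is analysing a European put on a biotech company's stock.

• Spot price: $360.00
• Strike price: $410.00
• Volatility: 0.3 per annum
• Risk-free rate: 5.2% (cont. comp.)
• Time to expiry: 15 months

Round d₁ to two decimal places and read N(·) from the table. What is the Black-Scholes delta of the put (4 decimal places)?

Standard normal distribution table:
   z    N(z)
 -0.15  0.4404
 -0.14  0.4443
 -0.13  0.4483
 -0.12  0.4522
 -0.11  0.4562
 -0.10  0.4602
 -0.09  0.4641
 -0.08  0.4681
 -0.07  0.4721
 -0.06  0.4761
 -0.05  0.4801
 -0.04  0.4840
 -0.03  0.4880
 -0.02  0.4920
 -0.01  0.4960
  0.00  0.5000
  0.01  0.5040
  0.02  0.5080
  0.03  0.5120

T = 1.25;  σ√T = 0.3354
d₁ = [ln(360/410) + (0.052 + ½·0.3²)·1.25] / (σ√T) = (-0.1301 + 0.1212) / 0.3354 = -0.0262 ⇒ -0.03
N(d₁) = N(-0.03) = 0.4880
Δ_put = N(d₁) − 1 = 0.4880 − 1 = -0.5120

-0.5120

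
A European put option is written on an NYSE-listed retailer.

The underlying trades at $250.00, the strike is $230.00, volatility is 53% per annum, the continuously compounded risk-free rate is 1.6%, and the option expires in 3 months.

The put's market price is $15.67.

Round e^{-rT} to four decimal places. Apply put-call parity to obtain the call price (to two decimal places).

$36.59

e^(−rT) = e^(−0.016·0.25) = 0.9960
Put-call parity: C − P = S − K·e^(−rT) = 250 − 230·0.9960 = 250 − 229.0800 = 20.9200
C = P + (C − P) = 15.67 + (20.9200) = 36.5900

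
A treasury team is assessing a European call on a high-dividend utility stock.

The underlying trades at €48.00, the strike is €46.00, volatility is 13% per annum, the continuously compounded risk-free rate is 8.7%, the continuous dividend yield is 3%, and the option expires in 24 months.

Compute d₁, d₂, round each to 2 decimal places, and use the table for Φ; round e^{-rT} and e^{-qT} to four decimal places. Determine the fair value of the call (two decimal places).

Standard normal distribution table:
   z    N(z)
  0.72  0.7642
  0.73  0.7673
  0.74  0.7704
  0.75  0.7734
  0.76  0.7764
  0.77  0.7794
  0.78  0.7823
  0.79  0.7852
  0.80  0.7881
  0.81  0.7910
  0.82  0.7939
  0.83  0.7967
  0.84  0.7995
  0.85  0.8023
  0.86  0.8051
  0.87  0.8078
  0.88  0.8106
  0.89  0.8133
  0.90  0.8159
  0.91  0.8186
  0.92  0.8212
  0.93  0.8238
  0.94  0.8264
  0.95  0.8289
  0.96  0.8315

€7.35

T = 2;  σ√T = 0.1838
d₁ = [ln(48/46) + (0.087 − 0.03 + 0.13²/2)·2] / 0.1838 = [0.0426 + 0.1309] / 0.1838 = 0.9435 ≈ 0.94
d₂ = d₁ − σ√T = 0.9435 − 0.1838 = 0.7596 ≈ 0.76
e^(−qT) = e^(−0.03·2) = 0.9418;  e^(−rT) = e^(−0.087·2) = 0.8403
N(d₁) = N(0.94) = 0.8264;  N(d₂) = N(0.76) = 0.7764
C = 48·0.9418·0.8264 − 46·0.8403·0.7764 = 37.3586 − 30.0108 = 7.3478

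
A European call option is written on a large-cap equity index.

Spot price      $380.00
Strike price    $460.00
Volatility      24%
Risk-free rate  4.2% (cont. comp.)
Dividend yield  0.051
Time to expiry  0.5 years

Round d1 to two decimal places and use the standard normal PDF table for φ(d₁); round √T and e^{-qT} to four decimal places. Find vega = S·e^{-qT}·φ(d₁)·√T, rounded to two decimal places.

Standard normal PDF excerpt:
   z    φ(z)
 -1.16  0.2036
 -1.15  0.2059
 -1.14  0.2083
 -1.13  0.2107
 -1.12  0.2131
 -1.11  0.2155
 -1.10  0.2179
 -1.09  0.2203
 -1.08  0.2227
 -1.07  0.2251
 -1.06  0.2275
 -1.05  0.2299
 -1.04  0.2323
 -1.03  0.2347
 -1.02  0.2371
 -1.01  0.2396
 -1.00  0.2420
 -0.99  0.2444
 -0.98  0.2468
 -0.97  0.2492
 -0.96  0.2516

σ√T = 0.24 × 0.7071 = 0.1697
d₁ = [ln(380/460) + (0.042 − 0.051 + ½·0.24²)·0.5] / (σ√T) = (-0.1911 + 0.0099) / 0.1697 = -1.0675 → -1.07
√T = √0.5 = 0.7071
φ(d₁) = φ(-1.07) = 0.2251
e^(−qT) = e^(−0.051·0.5) = 0.9748
vega = S·e^(−qT)·φ(d₁)·√T = 380·0.9748·0.2251·0.7071 = 58.9597

58.96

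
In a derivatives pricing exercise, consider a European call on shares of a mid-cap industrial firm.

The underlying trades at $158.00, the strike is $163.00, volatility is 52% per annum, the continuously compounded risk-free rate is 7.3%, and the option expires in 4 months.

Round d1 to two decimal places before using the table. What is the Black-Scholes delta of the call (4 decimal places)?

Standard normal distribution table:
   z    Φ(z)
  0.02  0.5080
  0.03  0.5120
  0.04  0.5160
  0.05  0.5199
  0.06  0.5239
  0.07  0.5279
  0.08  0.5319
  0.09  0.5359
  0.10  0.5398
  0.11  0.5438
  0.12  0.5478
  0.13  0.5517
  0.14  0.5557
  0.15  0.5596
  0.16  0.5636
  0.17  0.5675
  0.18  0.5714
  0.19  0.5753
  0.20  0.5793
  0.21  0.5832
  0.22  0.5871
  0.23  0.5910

T = 0.3333;  σ√T = 0.3002
d₁ = [ln(158/163) + (0.073 + 0.52²/2)·0.3333] / 0.3002 = [-0.0312 + 0.0694] / 0.3002 = 0.1274 ≈ 0.13
N(d₁) = N(0.13) = 0.5517
Δ_call = N(d₁) = 0.5517

0.5517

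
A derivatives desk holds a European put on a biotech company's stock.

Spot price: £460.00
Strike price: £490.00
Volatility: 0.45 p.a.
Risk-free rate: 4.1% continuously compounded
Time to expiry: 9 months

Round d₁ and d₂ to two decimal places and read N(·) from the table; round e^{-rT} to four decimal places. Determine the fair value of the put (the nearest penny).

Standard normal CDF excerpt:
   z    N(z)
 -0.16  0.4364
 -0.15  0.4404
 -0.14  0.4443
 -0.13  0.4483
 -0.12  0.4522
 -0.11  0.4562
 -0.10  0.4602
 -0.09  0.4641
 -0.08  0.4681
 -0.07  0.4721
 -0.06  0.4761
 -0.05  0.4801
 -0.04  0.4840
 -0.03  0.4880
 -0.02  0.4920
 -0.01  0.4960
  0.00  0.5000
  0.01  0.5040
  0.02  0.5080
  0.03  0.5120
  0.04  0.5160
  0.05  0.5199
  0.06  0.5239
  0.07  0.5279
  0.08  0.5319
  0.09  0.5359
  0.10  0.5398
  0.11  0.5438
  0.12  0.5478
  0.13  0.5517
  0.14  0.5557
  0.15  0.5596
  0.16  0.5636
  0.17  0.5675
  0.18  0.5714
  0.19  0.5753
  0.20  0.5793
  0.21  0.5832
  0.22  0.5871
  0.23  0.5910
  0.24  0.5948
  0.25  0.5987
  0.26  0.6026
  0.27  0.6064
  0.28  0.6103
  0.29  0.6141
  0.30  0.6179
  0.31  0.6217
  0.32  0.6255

T = 0.75;  σ√T = 0.3897
d₁ = [ln(460/490) + (0.041 + 0.45²/2)·0.75] / 0.3897 = [-0.0632 + 0.1067] / 0.3897 = 0.1116 ≈ 0.11
d₂ = d₁ − σ√T = 0.1116 − 0.3897 = -0.2781 ≈ -0.28
e^(−rT) = e^(−0.041·0.75) = 0.9697
N(−d₂) = N(0.28) = 0.6103;  N(−d₁) = N(-0.11) = 0.4562
P = 490·0.9697·0.6103 − 460·0.4562 = 289.9859 − 209.8520 = 80.1339

£80.13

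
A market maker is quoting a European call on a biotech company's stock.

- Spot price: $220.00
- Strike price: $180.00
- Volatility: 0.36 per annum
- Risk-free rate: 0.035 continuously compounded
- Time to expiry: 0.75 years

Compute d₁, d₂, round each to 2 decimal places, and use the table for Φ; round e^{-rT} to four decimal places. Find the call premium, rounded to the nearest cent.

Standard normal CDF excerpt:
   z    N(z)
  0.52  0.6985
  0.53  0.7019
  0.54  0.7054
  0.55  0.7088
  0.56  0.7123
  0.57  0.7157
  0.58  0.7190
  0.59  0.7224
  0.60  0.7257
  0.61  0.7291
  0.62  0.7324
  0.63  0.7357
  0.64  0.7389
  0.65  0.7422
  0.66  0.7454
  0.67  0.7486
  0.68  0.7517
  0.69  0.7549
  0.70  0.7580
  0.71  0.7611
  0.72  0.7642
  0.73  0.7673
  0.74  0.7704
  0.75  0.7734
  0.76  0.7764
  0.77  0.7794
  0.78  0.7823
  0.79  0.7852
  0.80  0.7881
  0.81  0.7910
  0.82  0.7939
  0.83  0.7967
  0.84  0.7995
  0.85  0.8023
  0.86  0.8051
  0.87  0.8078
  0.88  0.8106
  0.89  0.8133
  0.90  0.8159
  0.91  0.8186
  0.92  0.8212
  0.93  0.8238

T = 0.75;  σ√T = 0.3118
d₁ = [ln(220/180) + (0.035 + ½·0.36²)·0.75] / (σ√T) = (0.2007 + 0.0748) / 0.3118 = 0.8837 which rounds to 0.88
d₂ = 0.8837 − 0.3118 = 0.5720 which rounds to 0.57
e^(−rT) = e^(−0.035·0.75) = 0.9741
C = 220·N(0.88) − 180·0.9741·N(0.57) = 220·0.8106 − 180·0.9741·0.7157 = 178.3320 − 125.4894 = 52.8426

$52.84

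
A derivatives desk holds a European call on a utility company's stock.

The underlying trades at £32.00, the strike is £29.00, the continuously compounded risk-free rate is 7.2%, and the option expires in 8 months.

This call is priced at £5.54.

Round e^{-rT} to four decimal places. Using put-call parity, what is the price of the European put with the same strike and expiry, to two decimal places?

£1.18

exp(−rT) = exp(−0.072·0.6667) = 0.9531
Put-call parity: C − P = S − K·e^(−rT) = 32 − 29·0.9531 = 32 − 27.6399 = 4.3601
P = C − (C − P) = 5.54 − (4.3601) = 1.1799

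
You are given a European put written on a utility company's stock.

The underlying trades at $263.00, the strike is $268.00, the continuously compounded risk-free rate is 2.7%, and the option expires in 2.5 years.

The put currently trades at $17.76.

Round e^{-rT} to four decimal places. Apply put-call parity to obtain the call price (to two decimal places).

e^(−rT) = e^(−0.027·2.5) = 0.9347
Put-call parity: C − P = S − K·e^(−rT) = 263 − 268·0.9347 = 263 − 250.4996 = 12.5004
C = P + (C − P) = 17.76 + (12.5004) = 30.2604

$30.26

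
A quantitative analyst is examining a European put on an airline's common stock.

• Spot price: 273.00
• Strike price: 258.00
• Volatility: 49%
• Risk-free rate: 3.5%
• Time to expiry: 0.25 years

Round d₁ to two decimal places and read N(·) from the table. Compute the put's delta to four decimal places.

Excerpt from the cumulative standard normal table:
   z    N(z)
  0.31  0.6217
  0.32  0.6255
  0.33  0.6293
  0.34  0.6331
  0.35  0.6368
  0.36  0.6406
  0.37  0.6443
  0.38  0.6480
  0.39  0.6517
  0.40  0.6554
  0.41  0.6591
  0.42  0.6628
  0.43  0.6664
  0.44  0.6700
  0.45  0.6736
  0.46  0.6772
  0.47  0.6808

-0.3483

σ√T = 0.49 × 0.5000 = 0.2450
ln(S/K) + (r + σ²/2)T = ln(273/258) + (0.035 + 0.49²/2)·0.25 = 0.0565 + 0.0388 = 0.0953
d₁ = 0.0953 / 0.2450 = 0.3889 ≈ 0.39
N(d₁) = N(0.39) = 0.6517
Δ_put = N(d₁) − 1 = 0.6517 − 1 = -0.3483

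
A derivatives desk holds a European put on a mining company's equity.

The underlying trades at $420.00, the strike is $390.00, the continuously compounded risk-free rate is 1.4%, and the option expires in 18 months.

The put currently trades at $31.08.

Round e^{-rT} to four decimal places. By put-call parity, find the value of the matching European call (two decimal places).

$69.19

e^(−rT) = e^(−0.014·1.5) = 0.9792
Put-call parity: C − P = S − K·e^(−rT) = 420 − 390·0.9792 = 420 − 381.8880 = 38.1120
C = P + (C − P) = 31.08 + (38.1120) = 69.1920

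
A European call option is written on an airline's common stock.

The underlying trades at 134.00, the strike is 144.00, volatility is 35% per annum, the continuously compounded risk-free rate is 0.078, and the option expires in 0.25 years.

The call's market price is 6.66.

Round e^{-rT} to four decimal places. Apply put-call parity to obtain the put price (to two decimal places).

e^(−rT) = e^(−0.078·0.25) = 0.9807
Put-call parity: C − P = S − K·e^(−rT) = 134 − 144·0.9807 = 134 − 141.2208 = -7.2208
P = C − (C − P) = 6.66 − (-7.2208) = 13.8808

13.88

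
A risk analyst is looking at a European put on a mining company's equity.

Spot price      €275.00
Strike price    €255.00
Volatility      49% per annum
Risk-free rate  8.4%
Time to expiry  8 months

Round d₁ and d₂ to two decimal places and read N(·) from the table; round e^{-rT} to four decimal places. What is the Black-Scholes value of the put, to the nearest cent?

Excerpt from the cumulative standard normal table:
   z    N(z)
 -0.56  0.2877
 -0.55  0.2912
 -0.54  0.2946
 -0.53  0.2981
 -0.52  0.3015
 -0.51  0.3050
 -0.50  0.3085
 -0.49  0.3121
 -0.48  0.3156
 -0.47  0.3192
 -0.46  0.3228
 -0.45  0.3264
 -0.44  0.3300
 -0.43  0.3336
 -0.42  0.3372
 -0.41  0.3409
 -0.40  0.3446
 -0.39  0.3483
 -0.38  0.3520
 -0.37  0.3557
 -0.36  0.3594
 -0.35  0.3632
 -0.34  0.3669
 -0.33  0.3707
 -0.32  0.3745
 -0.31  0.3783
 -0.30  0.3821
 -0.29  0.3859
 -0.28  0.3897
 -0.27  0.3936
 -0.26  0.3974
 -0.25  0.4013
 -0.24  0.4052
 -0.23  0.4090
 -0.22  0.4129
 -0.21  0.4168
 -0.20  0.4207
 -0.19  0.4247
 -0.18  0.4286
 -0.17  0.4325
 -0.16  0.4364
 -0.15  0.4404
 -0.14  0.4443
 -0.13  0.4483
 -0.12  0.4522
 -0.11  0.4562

σ√T = 0.49 × 0.8165 = 0.4001
d₁ = [ln(275/255) + (0.084 + 0.49²/2)·0.6667] / 0.4001 = [0.0755 + 0.1360] / 0.4001 = 0.5287 ⇒ 0.53
d₂ = d₁ − σ√T = 0.5287 − 0.4001 = 0.1287 ⇒ 0.13
exp(−rT) = exp(−0.084·0.6667) = 0.9455
P = 255·0.9455·N(-0.13) − 275·N(-0.53) = 255·0.9455·0.4483 − 275·0.2981 = 108.0863 − 81.9775 = 26.1088

€26.11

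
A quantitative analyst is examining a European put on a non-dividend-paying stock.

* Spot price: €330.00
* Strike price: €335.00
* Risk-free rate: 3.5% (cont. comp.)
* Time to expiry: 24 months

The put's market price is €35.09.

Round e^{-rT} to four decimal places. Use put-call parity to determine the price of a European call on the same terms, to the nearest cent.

€52.74

exp(−rT) = exp(−0.035·2) = 0.9324
Put-call parity: C − P = S − K·e^(−rT) = 330 − 335·0.9324 = 330 − 312.3540 = 17.6460
C = P + (C − P) = 35.09 + (17.6460) = 52.7360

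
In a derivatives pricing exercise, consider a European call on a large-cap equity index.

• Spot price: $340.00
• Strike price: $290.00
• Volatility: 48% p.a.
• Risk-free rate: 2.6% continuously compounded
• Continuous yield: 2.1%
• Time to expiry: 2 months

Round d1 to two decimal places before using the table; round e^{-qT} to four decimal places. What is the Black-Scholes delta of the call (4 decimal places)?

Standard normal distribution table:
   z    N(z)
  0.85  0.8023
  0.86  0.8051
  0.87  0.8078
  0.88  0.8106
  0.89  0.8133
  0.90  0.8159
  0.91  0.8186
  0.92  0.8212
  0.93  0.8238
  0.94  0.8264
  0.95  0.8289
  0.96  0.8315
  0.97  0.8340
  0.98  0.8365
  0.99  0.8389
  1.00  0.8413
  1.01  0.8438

σ√T = 0.48·√0.1667 = 0.1960
d₁ = [ln(340/290) + (0.026 − 0.021 + 0.48²/2)·0.1667] / 0.1960 = [0.1591 + 0.0200] / 0.1960 = 0.9140 ⇒ 0.91
N(d₁) = N(0.91) = 0.8186
Δ_call = exp(−qT)·N(d₁) = 0.9965·0.8186 = 0.8157

0.8157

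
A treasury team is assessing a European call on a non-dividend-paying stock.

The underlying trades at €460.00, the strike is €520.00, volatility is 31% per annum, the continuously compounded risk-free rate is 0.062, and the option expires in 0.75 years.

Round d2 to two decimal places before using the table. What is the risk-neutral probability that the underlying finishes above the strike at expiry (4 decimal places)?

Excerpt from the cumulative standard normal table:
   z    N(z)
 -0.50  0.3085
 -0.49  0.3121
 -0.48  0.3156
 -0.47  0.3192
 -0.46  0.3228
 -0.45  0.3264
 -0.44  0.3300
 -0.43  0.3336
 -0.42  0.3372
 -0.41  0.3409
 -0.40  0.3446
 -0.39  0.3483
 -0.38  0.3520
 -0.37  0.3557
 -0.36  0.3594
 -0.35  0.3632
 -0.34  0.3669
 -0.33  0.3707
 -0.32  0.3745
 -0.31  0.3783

0.3372

σ√T = 0.31·√0.75 = 0.2685
d₁ = [ln(460/520) + (0.062 + 0.31²/2)·0.75] / 0.2685 = [-0.1226 + 0.0825] / 0.2685 = -0.1492 which rounds to -0.15
d₂ = d₁ − σ√T = -0.1492 − 0.2685 = -0.4177 which rounds to -0.42
Pr(exercise) under Q = N(d₂) = 0.3372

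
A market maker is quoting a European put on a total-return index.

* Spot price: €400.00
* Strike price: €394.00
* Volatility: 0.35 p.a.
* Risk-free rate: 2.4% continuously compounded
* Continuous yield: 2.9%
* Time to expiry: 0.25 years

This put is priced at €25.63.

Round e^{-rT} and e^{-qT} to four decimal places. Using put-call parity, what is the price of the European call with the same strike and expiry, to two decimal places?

exp(−qT) = exp(−0.029·0.25) = 0.9928;  exp(−rT) = exp(−0.024·0.25) = 0.9940
Put-call parity: C − P = S·e^(−qT) − K·e^(−rT) = 400·0.9928 − 394·0.9940 = 397.1200 − 391.6360 = 5.4840
C = P + (C − P) = 25.63 + (5.4840) = 31.1140

€31.11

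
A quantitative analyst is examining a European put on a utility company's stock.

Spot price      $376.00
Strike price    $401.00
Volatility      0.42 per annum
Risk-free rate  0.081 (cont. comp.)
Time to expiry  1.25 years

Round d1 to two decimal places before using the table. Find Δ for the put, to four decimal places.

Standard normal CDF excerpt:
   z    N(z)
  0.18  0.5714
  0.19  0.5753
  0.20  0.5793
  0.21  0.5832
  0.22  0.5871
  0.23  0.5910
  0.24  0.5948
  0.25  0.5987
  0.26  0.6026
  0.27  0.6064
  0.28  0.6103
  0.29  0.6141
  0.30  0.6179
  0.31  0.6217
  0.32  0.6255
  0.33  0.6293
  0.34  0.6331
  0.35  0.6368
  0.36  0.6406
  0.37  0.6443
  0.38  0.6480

σ√T = 0.42 × 1.1180 = 0.4696
d₁ = [ln(376/401) + (0.081 + 0.42²/2)·1.25] / 0.4696 = [-0.0644 + 0.2115] / 0.4696 = 0.3133 → 0.31
N(d₁) = N(0.31) = 0.6217
Δ_put = N(d₁) − 1 = 0.6217 − 1 = -0.3783

-0.3783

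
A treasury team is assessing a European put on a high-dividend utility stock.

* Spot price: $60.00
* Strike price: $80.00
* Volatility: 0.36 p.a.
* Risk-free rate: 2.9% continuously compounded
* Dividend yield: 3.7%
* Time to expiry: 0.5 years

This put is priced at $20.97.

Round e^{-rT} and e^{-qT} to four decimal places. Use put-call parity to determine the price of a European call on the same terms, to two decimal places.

$1.02

e^(−qT) = e^(−0.037·0.5) = 0.9817;  e^(−rT) = e^(−0.029·0.5) = 0.9856
Put-call parity: C − P = S·e^(−qT) − K·e^(−rT) = 60·0.9817 − 80·0.9856 = 58.9020 − 78.8480 = -19.9460
C = P + (C − P) = 20.97 + (-19.9460) = 1.0240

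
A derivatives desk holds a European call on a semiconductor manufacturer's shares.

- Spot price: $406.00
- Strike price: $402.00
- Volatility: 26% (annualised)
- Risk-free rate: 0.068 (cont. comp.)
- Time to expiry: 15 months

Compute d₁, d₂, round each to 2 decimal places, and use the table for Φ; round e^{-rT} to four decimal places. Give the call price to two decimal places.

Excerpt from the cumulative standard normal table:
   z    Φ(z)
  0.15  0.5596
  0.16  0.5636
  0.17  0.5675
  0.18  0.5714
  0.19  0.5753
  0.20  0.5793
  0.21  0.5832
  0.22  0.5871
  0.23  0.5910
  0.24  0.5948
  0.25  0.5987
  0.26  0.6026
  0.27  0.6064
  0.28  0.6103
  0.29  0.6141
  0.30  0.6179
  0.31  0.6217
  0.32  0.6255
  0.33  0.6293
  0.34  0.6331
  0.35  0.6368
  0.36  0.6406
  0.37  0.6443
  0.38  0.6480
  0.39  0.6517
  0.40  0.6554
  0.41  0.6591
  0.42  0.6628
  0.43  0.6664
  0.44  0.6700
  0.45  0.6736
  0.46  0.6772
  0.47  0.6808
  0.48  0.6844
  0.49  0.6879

σ√T = 0.26 × 1.1180 = 0.2907
d₁ = [ln(406/402) + (0.068 + 0.26²/2)·1.25] / 0.2907 = [0.0099 + 0.1273] / 0.2907 = 0.4718 which rounds to 0.47
d₂ = d₁ − σ√T = 0.4718 − 0.2907 = 0.1811 which rounds to 0.18
e^(−rT) = e^(−0.068·1.25) = 0.9185
N(d₁) = N(0.47) = 0.6808;  N(d₂) = N(0.18) = 0.5714
C = 406·0.6808 − 402·0.9185·0.5714 = 276.4048 − 210.9820 = 65.4228

$65.42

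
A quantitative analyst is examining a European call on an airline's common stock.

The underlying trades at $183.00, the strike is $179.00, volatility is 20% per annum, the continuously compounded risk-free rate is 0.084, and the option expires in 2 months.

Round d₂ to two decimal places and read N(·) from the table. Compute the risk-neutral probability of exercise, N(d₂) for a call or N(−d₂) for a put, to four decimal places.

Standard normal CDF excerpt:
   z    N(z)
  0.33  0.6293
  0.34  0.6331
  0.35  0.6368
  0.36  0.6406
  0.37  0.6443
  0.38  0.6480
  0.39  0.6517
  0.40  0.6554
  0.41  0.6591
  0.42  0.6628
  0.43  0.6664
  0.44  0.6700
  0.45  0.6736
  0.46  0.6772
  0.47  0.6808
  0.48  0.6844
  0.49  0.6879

T = 0.1667;  σ√T = 0.0816
d₁ = [ln(183/179) + (0.084 + ½·0.2²)·0.1667] / (σ√T) = (0.0221 + 0.0173) / 0.0816 = 0.4830 ⇒ 0.48
d₂ = 0.4830 − 0.0816 = 0.4013 ⇒ 0.40
Risk-neutral Pr[S_T > K] = N(d₂) = N(0.40) = 0.6554

0.6554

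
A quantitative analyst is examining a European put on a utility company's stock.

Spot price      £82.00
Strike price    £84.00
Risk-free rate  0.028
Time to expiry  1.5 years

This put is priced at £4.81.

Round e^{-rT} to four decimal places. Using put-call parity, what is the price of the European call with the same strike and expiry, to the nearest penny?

£6.26

e^(−rT) = e^(−0.028·1.5) = 0.9589
Put-call parity: C − P = S − K·e^(−rT) = 82 − 84·0.9589 = 82 − 80.5476 = 1.4524
C = P + (C − P) = 4.81 + (1.4524) = 6.2624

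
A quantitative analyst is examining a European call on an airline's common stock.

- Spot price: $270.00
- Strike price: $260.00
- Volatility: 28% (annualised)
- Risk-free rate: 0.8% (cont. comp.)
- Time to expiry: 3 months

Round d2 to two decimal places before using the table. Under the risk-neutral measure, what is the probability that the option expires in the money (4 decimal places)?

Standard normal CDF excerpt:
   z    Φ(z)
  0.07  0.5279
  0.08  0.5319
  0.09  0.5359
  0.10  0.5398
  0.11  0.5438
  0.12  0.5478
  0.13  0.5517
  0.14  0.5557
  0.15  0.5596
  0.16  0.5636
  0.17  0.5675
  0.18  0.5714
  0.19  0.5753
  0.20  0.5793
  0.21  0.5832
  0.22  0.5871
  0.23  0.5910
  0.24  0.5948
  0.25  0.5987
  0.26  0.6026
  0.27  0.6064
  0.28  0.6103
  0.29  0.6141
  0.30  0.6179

0.5832

σ√T = 0.28 × 0.5000 = 0.1400
d₁ = [ln(270/260) + (0.008 + ½·0.28²)·0.25] / (σ√T) = (0.0377 + 0.0118) / 0.1400 = 0.3539 which rounds to 0.35
d₂ = 0.3539 − 0.1400 = 0.2139 which rounds to 0.21
Pr(exercise) under Q = N(d₂) = 0.5832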